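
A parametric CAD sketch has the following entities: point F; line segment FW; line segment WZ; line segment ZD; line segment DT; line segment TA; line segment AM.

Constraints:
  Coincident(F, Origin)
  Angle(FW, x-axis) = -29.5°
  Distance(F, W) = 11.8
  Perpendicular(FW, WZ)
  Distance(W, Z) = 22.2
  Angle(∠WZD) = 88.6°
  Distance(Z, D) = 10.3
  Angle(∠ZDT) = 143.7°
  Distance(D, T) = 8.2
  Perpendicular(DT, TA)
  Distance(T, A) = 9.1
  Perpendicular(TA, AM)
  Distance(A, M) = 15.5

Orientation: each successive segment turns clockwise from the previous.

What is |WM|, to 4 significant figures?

19.24

The perpendicularity gives TA at right angles to DT, so TA runs at 22.80°; with |TA| = 9.1, A = (-4.288, -8.757). The perpendicularity gives AM at right angles to TA, so AM runs at -67.20°; with |AM| = 15.5, M = (1.718, -23.05). Then |WM| = |M − W| = 19.24.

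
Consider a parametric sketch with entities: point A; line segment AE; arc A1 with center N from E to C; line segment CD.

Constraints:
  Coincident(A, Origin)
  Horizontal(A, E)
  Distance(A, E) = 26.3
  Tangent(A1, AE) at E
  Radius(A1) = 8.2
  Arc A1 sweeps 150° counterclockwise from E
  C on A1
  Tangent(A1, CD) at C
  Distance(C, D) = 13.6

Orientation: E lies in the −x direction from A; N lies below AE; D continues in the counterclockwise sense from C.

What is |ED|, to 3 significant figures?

23.4

A is at the origin; A and E share the same y with |AE| = 26.3 and E on the −x side, so E = (-26.3, 0.00). Since A1 is tangent to AE there, NE ⟂ AE, so N = E + (0, -8.2) = (-26.3, -8.20). On A1, E sits at bearing 90° from N; a 150° counterclockwise sweep puts C at bearing 240°, so C = N + 8.2·(cos 240°, sin 240°) = (-30.4, -15.3). Since A1 is tangent to CD there, NC ⟂ CD, so CD runs along (−sin 240°, cos 240°); with |CD| = 13.6, D = (-18.6, -22.1). Then |ED| = |D − E| = 23.4.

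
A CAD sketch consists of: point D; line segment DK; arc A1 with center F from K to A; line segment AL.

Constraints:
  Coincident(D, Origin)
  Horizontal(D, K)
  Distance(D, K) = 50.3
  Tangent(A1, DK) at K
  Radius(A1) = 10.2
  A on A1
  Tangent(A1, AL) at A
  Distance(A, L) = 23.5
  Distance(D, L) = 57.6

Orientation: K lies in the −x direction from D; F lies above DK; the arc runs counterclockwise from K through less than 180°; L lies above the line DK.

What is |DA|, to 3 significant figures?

42.2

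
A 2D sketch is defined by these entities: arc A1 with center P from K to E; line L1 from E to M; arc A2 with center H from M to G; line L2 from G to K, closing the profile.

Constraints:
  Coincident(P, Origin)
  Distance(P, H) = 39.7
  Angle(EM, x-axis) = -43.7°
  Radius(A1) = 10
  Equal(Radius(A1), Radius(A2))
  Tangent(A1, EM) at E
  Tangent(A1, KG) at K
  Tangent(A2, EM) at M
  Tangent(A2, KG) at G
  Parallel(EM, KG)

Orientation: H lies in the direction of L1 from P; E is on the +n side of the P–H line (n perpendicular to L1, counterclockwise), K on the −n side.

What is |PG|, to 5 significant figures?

40.940

The slot axis is L1's direction at -43.7°, so u = (cos -43.7°, sin -43.7°) = (0.72297, -0.69088) and n = (−sin -43.7°, cos -43.7°) = (0.69088, 0.72297). P is at the origin and H lies 39.7 along u from P, so H = 39.7·u = (28.702, -27.428). Tangency of A1 to both parallel lines with radius 10.0 puts E and K at P ± 10.0·n: E = (6.9088, 7.2297), K = (-6.9088, -7.2297). Equal radii place M and G the same way about H: M = H + 10.0·n = (35.611, -20.198), G = H − 10.0·n = (21.793, -34.658). Then |PG| = |G − P| = 40.940.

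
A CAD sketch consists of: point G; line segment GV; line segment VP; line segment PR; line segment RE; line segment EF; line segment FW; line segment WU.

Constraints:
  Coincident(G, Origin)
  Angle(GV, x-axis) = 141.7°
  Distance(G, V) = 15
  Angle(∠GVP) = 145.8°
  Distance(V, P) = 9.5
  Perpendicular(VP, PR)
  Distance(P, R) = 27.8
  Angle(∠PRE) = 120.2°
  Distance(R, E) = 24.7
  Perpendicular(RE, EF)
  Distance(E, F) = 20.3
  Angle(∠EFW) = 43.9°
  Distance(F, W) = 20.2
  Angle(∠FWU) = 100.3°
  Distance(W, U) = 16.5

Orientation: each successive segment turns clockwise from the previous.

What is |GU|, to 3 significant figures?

37.1

∠EFW = 43.9° gives FW at 91.6° from the x-axis; with |FW| = 20.2, W = (15.9, 15.3). ∠FWU = 100.3° gives WU at 11.9° from the x-axis; with |WU| = 16.5, U = (32.1, 18.7). Then |GU| = |U − G| = 37.1.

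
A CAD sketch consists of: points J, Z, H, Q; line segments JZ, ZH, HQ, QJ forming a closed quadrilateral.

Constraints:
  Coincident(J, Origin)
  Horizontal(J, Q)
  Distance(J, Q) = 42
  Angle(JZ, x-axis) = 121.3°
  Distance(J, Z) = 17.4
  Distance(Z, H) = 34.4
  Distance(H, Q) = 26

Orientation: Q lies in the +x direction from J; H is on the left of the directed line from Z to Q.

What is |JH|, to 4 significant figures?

31.84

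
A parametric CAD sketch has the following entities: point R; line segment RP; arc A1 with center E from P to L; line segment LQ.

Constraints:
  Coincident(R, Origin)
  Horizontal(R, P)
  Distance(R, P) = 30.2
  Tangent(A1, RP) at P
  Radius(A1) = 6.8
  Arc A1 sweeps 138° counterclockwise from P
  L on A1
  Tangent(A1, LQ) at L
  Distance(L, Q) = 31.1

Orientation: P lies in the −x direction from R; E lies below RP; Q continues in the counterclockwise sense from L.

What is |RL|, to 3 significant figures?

36.7

A1 meets RP tangentially, so EP is at right angles to RP, so E = P + (0, -6.8) = (-30.2, -6.80). On A1, P sits at bearing 90° from E; a 138° counterclockwise sweep puts L at bearing 228°, so L = E + 6.8·(cos 228°, sin 228°) = (-34.8, -11.9). Then |RL| = |L − R| = 36.7.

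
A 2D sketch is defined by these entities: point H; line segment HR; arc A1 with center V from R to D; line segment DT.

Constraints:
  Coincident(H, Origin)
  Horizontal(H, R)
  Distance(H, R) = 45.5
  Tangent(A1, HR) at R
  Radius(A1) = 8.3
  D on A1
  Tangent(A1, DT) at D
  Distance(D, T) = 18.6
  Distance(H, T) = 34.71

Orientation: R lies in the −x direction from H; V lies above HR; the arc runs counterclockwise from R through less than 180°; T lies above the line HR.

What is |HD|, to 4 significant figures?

38.66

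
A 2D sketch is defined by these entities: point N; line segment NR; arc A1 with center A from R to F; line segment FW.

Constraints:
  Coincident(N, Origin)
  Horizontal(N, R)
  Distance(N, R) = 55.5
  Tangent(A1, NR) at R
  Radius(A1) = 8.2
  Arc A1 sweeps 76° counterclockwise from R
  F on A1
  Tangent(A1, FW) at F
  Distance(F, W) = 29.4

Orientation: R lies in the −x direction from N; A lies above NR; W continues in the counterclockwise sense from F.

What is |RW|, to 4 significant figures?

37.87

N is at the origin; NR is horizontal with |NR| = 55.5 and R on the −x side, so R = (-55.50, 0.000). The tangent condition forces AR to be normal to NR, so A = R + (0, 8.2) = (-55.50, 8.200). On A1, R sits at bearing -90° from A; a 76° counterclockwise sweep puts F at bearing -14°, so F = A + 8.2·(cos -14°, sin -14°) = (-47.54, 6.216). The tangent condition forces AF to be normal to FW, so FW runs along (−sin -14°, cos -14°); with |FW| = 29.4, W = (-40.43, 34.74). Then |RW| = |W − R| = 37.87.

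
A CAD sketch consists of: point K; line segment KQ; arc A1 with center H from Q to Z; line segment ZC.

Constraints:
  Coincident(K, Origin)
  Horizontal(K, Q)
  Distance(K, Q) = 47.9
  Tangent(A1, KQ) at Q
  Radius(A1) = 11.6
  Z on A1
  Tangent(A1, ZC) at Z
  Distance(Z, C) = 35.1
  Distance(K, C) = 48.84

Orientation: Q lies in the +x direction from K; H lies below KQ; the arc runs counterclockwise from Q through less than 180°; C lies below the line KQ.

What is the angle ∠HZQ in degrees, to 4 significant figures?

54.05°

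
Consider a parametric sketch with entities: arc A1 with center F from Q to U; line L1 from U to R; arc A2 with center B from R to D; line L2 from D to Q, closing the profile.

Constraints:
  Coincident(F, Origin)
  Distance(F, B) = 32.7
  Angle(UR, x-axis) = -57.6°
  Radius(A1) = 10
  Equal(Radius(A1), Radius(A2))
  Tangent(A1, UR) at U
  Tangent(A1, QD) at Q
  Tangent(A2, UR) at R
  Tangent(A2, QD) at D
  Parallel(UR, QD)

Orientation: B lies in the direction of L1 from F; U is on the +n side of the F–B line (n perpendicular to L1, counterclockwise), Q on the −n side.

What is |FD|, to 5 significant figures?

34.195

Tangency of A1 to both parallel lines with radius 10.0 puts U and Q at F ± 10.0·n: U = (8.4433, 5.3583), Q = (-8.4433, -5.3583). Equal radii place R and D the same way about B: R = B + 10.0·n = (25.965, -22.251), D = B − 10.0·n = (9.0783, -32.968). Then |FD| = |D − F| = 34.195.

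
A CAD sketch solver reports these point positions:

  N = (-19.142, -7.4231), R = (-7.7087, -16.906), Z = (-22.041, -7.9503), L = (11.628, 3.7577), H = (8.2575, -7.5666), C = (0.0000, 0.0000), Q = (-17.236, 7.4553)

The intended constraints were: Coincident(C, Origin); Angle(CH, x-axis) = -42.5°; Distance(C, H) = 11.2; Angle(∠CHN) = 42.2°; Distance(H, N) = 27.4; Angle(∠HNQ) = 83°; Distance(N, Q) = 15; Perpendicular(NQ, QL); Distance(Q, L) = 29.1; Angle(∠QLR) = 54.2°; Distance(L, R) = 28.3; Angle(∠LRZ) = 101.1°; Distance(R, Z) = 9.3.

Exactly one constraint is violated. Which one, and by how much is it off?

Distance(R, Z) = 9.3 — off by 7.60.

C = (0.00, 0.00) ✓; CH at -42.50° ✓; |CH| = 11.20 ✓; ∠CHN = 42.20° ✓; |HN| = 27.40 ✓; ∠HNQ = 83.00° ✓; |NQ| = 15.00 ✓; ∠(NQ, QL) = 90.00° ✓; |QL| = 29.10 ✓; ∠QLR = 54.20° ✓; |LR| = 28.30 ✓; ∠LRZ = 101.1° ✓; |RZ| = 16.90 ✗.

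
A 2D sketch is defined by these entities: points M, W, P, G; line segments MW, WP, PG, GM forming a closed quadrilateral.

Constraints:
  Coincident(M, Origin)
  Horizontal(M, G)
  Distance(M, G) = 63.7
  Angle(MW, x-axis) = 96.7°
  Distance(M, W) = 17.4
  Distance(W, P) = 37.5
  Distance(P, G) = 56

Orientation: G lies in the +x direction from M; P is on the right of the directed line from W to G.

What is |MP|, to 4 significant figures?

20.93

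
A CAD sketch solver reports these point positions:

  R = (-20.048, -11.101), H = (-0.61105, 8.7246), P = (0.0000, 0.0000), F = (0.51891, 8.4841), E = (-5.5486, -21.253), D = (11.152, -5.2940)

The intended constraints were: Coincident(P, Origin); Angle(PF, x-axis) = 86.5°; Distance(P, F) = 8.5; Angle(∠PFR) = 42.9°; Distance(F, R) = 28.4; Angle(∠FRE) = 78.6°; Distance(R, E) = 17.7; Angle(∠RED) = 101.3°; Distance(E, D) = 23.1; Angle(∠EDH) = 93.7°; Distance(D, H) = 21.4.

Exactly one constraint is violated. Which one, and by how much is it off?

Distance(D, H) = 21.4 — off by 3.10.

P = (0.00, 0.00) ✓; PF at 86.50° ✓; |PF| = 8.500 ✓; ∠PFR = 42.90° ✓; |FR| = 28.40 ✓; ∠FRE = 78.60° ✓; |RE| = 17.70 ✓; ∠RED = 101.3° ✓; |ED| = 23.10 ✓; ∠EDH = 93.70° ✓; |DH| = 18.30 ✗.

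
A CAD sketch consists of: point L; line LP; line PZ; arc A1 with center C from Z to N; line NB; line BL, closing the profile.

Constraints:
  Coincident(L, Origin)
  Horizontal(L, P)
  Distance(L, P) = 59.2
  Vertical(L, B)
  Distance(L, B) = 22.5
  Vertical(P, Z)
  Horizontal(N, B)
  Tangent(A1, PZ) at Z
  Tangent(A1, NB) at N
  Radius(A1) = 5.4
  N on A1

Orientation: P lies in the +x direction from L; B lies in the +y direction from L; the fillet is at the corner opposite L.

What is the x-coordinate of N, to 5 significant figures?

53.800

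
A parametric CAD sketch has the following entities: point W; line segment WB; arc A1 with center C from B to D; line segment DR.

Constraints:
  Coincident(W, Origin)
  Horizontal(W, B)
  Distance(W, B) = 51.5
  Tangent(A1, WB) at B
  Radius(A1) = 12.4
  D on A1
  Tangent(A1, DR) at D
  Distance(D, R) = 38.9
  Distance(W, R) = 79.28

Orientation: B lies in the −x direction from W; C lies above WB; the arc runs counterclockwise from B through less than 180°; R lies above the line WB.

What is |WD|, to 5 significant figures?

44.614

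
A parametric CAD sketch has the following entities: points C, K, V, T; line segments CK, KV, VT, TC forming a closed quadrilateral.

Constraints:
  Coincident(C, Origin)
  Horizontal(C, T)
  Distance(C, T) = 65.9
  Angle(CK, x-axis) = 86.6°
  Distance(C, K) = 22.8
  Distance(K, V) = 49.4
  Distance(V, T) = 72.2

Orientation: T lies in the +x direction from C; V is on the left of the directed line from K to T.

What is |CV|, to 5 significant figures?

69.722

C is at the origin; C and T share the same y with |CT| = 65.9 and T in +x, so T = (65.9, 0). CK runs at 86.6° with |CK| = 22.8, so K = (1.3522, 22.760). V is determined by |KV| = 49.4 and |VT| = 72.2 together: it lies at the intersection of circle(K, 49.4) and circle(T, 72.2). With |KT| = 68.443, the foot of the radical line on KT is 13.967 from K and the perpendicular offset is √(49.4² − 13.967²) = 47.384. Taking the left-of-KT solution: V = (30.282, 62.803).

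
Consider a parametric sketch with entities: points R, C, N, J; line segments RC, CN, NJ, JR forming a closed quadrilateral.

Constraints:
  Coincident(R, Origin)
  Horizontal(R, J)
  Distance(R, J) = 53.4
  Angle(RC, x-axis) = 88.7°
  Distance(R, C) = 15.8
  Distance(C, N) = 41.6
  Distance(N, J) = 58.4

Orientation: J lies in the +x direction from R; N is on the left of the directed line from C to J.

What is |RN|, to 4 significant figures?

55.55

R is at the origin; RJ is horizontal with |RJ| = 53.4 and J in +x, so J = (53.4, 0). RC runs at 88.7° with |RC| = 15.8, so C = (0.3585, 15.80). N is determined by |CN| = 41.6 and |NJ| = 58.4 together: it lies at the intersection of circle(C, 41.6) and circle(J, 58.4). With |CJ| = 55.34, the foot of the radical line on CJ is 12.49 from C and the perpendicular offset is √(41.6² − 12.49²) = 39.68. Taking the left-of-CJ solution: N = (23.66, 50.26).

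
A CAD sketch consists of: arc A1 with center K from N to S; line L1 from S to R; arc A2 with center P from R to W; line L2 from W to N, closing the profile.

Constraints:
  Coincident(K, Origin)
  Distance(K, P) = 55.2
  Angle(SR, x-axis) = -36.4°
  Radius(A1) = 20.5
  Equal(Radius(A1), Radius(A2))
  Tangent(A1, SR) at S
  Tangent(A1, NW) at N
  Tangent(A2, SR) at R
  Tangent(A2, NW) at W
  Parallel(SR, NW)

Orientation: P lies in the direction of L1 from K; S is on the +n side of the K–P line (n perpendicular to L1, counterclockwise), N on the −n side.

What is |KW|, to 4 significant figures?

58.88

Tangency of A1 to both parallel lines with radius 20.5 puts S and N at K ± 20.5·n: S = (12.17, 16.50), N = (-12.17, -16.50). Equal radii place R and W the same way about P: R = P + 20.5·n = (56.60, -16.26), W = P − 20.5·n = (32.27, -49.26). Then |KW| = |W − K| = 58.88.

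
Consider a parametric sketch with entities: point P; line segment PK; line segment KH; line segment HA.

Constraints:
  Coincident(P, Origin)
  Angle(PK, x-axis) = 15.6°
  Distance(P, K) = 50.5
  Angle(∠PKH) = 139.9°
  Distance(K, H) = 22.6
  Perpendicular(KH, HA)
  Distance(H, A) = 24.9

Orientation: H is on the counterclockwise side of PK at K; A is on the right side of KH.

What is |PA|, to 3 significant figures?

83.9

∠PKH = 139.9°, so KH runs at 15.6° + (180° − 139.9°) = 55.7° from the x-axis; with |KH| = 22.6, H = K + 22.6·(cos 55.7°, sin 55.7°) = (61.4, 32.3). The perpendicularity gives HA at right angles to KH; with |HA| = 24.9 on the right of KH, A = H + 24.9·(0.826, -0.564) = (81.9, 18.2). Then |PA| = |A − P| = 83.9.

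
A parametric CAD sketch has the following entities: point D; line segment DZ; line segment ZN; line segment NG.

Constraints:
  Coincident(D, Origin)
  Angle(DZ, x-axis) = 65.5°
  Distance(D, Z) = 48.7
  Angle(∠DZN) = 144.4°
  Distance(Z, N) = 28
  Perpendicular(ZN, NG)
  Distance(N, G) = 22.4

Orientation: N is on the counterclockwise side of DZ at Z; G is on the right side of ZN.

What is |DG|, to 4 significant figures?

84.53

D is at the origin; DZ runs at 65.5° with length 48.7, so Z = 48.7·(cos 65.5°, sin 65.5°) = (20.20, 44.32). ∠DZN = 144.4°, so ZN runs at 65.5° + (180° − 144.4°) = 101.1° from the x-axis; with |ZN| = 28.0, N = Z + 28.0·(cos 101.1°, sin 101.1°) = (14.80, 71.79). ZN ⟂ NG; with |NG| = 22.4 on the right of ZN, G = N + 22.4·(0.9813, 0.1925) = (36.79, 76.10). Then |DG| = |G − D| = 84.53.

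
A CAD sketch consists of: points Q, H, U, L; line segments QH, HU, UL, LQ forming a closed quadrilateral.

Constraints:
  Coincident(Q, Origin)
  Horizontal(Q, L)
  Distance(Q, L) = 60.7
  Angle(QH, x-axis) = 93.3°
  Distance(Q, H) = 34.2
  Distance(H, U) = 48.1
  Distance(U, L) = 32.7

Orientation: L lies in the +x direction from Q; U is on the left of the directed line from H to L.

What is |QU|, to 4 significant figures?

54.35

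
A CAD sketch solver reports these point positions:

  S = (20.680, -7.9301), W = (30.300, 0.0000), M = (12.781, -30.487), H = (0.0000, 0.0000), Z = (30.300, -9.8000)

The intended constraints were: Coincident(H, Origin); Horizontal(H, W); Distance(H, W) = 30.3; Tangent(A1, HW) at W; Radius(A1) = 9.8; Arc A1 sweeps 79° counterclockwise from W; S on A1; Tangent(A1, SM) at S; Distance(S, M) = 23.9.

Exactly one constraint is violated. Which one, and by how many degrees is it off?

Tangent(A1, SM) at S — off by 8.30°.

H = (0.00, 0.00) ✓; H.y = 0.00, W.y = 0.00 ✓; |HW| = 30.30 ✓; ∠(ZW, WH) = 90.00° ✓; |ZW| = 9.800 ✓; bearing(Z→S) − bearing(Z→W) = 79.00° ✓; |ZS| = 9.800 ✓; ∠(ZS, SM) = 98.30° ✗; |SM| = 23.90 ✓.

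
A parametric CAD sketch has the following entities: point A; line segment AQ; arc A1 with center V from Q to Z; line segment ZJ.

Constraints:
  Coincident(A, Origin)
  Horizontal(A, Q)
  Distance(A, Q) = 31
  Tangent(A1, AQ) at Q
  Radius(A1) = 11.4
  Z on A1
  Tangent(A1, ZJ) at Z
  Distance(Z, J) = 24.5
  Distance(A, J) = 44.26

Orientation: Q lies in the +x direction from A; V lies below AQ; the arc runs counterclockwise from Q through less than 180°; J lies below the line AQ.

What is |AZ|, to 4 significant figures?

23.76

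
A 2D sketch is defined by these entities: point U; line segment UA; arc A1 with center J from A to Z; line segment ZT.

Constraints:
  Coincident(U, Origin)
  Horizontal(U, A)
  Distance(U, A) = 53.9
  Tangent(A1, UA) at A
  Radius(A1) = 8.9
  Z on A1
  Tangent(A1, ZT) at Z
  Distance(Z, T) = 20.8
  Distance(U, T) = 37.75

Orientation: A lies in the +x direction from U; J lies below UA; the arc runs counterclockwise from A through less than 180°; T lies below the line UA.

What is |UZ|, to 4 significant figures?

47.49

Checks: ∠(JA, AU) = 90.00° ✓; |JZ| = 8.900 ✓; ∠(JZ, ZT) = 90.00° ✓; |ZT| = 20.80 ✓; |UT| = 37.75 ✓.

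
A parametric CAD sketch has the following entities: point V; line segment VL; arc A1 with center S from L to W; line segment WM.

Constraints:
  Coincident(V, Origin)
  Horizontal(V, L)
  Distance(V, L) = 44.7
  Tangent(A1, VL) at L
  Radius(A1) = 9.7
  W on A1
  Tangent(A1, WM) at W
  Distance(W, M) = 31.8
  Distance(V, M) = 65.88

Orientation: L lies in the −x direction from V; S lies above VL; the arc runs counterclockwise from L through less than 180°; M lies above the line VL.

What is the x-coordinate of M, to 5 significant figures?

-50.373

V is at the origin; VL is horizontal with |VL| = 44.7 and L on the −x side, so L = (-44.700, 0.0000). The tangent condition forces SL to be normal to VL, so S = L + (0, 9.7) = (-44.700, 9.7000). Since SW ⟂ WM (tangency), |SM| = √(9.7² + 31.8²) = 33.247 regardless of where W sits on A1. So M lies on both circle(V, 65.88) and circle(S, 33.247); the above-VL intersection is M = (-50.373, 42.459). W is the foot of the tangent from M: W = (-36.041, 14.072).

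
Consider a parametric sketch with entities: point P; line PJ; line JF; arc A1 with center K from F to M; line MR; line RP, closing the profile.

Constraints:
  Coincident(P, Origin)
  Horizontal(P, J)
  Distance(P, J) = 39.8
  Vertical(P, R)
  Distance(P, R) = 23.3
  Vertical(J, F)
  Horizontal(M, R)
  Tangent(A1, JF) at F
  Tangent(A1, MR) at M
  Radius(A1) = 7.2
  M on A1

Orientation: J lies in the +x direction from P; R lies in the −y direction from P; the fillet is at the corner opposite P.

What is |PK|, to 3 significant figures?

36.4

P and R share the same x with |PR| = 23.3 and R on the −y side, so R = (0.00, -23.3). The virtual corner opposite P is at (39.8, -23.3). Tangency of A1 to JF means the radius KF is perpendicular to JF and the tangent condition forces KM to be normal to MR, with radius 7.2, so the center K sits 7.2 in from both sides at K = (32.6, -16.1). Then |PK| = |K − P| = 36.4.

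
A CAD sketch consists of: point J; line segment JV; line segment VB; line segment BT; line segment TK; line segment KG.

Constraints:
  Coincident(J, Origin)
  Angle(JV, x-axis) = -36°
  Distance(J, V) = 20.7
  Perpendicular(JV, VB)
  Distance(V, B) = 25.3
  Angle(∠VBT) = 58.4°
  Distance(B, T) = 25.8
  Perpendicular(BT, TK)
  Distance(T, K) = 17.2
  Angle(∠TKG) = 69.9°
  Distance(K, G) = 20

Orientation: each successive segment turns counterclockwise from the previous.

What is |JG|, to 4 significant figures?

23.87

J is at the origin; JV runs at -36.0° with length 20.7, so V = (16.75, -12.17). JV ⟂ VB, so VB runs at 54.00°; with |VB| = 25.3, B = (31.62, 8.301). ∠VBT = 58.4° gives BT at 175.6° from the x-axis; with |BT| = 25.8, T = (5.894, 10.28). BT is perpendicular to TK, so TK runs at -94.40°; with |TK| = 17.2, K = (4.574, -6.869). ∠TKG = 69.9° gives KG at 15.70° from the x-axis; with |KG| = 20.0, G = (23.83, -1.457). Then |JG| = |G − J| = 23.87.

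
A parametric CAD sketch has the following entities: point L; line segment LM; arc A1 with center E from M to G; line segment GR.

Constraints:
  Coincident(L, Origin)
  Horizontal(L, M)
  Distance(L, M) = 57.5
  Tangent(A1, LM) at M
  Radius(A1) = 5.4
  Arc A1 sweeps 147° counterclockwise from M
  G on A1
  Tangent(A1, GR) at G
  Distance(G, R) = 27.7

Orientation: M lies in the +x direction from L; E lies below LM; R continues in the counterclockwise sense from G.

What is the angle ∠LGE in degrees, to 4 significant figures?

112.7°

L is at the origin; L and M share the same y with |LM| = 57.5 and M on the +x side, so M = (57.50, 0.000). Since A1 is tangent to LM there, EM ⟂ LM, so E = M + (0, -5.4) = (57.50, -5.400). On A1, M sits at bearing 90° from E; a 147° counterclockwise sweep puts G at bearing 237°, so G = E + 5.4·(cos 237°, sin 237°) = (54.56, -9.929). Then cos ∠LGE = GL·GE / (|GL||GE|), giving 112.7°.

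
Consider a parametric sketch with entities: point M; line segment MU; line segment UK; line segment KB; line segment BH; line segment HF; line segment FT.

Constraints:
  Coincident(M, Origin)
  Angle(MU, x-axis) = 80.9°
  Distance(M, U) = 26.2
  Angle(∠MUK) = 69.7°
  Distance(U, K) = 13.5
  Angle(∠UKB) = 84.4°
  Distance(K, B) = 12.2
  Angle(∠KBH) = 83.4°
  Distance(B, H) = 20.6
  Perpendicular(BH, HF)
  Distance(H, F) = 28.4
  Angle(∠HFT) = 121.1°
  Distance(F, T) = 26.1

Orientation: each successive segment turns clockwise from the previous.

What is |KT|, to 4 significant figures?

29.93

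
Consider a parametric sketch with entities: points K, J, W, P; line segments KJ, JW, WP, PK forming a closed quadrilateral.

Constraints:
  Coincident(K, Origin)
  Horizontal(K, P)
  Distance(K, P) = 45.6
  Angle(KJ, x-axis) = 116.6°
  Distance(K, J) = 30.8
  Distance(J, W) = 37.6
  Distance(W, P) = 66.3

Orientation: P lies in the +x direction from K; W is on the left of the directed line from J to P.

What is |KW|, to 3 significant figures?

57.2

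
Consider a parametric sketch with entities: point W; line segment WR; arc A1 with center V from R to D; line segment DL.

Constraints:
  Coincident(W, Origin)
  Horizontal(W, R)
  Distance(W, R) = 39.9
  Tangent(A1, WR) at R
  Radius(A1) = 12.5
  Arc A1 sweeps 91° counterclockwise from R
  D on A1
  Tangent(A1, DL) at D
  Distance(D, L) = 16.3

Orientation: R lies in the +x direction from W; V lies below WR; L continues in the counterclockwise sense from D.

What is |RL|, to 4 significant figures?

31.48

W is at the origin; WR is horizontal with |WR| = 39.9 and R on the +x side, so R = (39.90, 0.000). A1 meets WR tangentially, so VR is at right angles to WR, so V = R + (0, -12.5) = (39.90, -12.50). On A1, R sits at bearing 90° from V; a 91° counterclockwise sweep puts D at bearing 181°, so D = V + 12.5·(cos 181°, sin 181°) = (27.40, -12.72). A1 meets DL tangentially, so VD is at right angles to DL, so DL runs along (−sin 181°, cos 181°); with |DL| = 16.3, L = (27.69, -29.02). Then |RL| = |L − R| = 31.48.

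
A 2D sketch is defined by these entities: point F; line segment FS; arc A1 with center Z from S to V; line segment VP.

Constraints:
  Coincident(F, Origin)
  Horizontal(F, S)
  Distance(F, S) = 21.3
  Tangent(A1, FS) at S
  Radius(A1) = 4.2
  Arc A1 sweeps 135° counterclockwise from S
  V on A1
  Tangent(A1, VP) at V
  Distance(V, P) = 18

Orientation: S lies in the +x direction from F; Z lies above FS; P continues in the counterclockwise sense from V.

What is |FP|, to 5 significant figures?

23.003

On A1, S sits at bearing -90° from Z; a 135° counterclockwise sweep puts V at bearing 45°, so V = Z + 4.2·(cos 45°, sin 45°) = (24.270, 7.1698). Since A1 is tangent to VP there, ZV ⟂ VP, so VP runs along (−sin 45°, cos 45°); with |VP| = 18.0, P = (11.542, 19.898). Then |FP| = |P − F| = 23.003.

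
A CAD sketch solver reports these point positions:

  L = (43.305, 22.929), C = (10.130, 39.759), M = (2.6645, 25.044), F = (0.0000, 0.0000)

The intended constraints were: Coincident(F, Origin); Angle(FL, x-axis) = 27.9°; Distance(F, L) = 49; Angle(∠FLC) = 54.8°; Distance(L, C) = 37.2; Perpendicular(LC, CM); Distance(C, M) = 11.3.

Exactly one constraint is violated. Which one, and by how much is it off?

Distance(C, M) = 11.3 — off by 5.20.

F = (0.00, 0.00) ✓; FL at 27.90° ✓; |FL| = 49.00 ✓; ∠FLC = 54.80° ✓; |LC| = 37.20 ✓; ∠(LC, CM) = 90.00° ✓; |CM| = 16.50 ✗.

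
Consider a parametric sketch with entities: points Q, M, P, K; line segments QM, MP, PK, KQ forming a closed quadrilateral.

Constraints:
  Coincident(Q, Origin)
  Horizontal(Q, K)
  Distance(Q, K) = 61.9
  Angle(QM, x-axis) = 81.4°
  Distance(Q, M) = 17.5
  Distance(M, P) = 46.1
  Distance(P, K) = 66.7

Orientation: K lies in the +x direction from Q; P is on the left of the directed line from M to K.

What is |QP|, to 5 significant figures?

62.597

Q is at the origin; Q and K share the same y with |QK| = 61.9 and K in +x, so K = (61.9, 0). QM runs at 81.4° with |QM| = 17.5, so M = (2.6169, 17.303). P is determined by |MP| = 46.1 and |PK| = 66.7 together: it lies at the intersection of circle(M, 46.1) and circle(K, 66.7). With |MK| = 61.757, the foot of the radical line on MK is 12.065 from M and the perpendicular offset is √(46.1² − 12.065²) = 44.493. Taking the left-of-MK solution: P = (26.665, 56.634).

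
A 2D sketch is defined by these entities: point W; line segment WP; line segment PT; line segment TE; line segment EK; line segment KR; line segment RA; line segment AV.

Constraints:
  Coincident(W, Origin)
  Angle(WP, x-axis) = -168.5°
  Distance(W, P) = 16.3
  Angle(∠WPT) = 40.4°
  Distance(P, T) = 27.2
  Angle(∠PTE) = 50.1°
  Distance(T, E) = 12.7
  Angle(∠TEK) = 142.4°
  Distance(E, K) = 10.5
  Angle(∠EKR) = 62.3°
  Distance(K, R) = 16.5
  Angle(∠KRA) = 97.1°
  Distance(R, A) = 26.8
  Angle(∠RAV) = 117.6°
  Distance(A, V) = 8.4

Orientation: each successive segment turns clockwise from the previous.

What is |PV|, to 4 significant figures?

43.17

W is at the origin; WP runs at -168.5° with length 16.3, so P = (-15.97, -3.250). ∠WPT = 40.4° gives PT at 51.90° from the x-axis; with |PT| = 27.2, T = (0.8106, 18.15). ∠PTE = 50.1° gives TE at -78.00° from the x-axis; with |TE| = 12.7, E = (3.451, 5.732). ∠TEK = 142.4° gives EK at -115.6° from the x-axis; with |EK| = 10.5, K = (-1.086, -3.737). ∠EKR = 62.3° gives KR at 126.7° from the x-axis; with |KR| = 16.5, R = (-10.95, 9.493). ∠KRA = 97.1° gives RA at 43.80° from the x-axis; with |RA| = 26.8, A = (8.397, 28.04). ∠RAV = 117.6° gives AV at -18.60° from the x-axis; with |AV| = 8.4, V = (16.36, 25.36). Then |PV| = |V − P| = 43.17.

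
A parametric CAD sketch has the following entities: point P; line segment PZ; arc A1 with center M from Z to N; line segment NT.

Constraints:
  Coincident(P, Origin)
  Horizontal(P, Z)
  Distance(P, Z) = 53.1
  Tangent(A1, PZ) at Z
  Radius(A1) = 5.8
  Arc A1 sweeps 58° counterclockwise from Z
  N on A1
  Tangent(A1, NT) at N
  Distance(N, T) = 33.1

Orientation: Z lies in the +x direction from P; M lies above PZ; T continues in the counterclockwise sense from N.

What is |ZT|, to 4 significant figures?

38.12

P is at the origin; P and Z share the same y with |PZ| = 53.1 and Z on the +x side, so Z = (53.10, 0.000). The tangent condition forces MZ to be normal to PZ, so M = Z + (0, 5.8) = (53.10, 5.800). On A1, Z sits at bearing -90° from M; a 58° counterclockwise sweep puts N at bearing -32°, so N = M + 5.8·(cos -32°, sin -32°) = (58.02, 2.726). Since A1 is tangent to NT there, MN ⟂ NT, so NT runs along (−sin -32°, cos -32°); with |NT| = 33.1, T = (75.56, 30.80). Then |ZT| = |T − Z| = 38.12.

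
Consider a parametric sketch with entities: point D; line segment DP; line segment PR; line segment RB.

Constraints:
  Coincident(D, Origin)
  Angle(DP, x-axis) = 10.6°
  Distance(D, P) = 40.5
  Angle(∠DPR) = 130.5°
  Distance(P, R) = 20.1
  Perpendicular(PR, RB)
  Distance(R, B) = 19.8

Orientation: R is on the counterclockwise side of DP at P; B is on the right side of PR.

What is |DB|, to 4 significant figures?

68.65

∠DPR = 130.5°, so PR runs at 10.6° + (180° − 130.5°) = 60.10° from the x-axis; with |PR| = 20.1, R = P + 20.1·(cos 60.10°, sin 60.10°) = (49.83, 24.87). The perpendicularity gives RB at right angles to PR; with |RB| = 19.8 on the right of PR, B = R + 19.8·(0.8669, -0.4985) = (66.99, 15.00). Then |DB| = |B − D| = 68.65.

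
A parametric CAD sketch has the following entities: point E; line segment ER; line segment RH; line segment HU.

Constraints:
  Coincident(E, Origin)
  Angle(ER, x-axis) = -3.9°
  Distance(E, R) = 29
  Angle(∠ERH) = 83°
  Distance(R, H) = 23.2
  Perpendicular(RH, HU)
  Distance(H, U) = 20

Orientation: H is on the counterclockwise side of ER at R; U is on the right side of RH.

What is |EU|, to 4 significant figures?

52.60

E is at the origin; ER runs at -3.9° with length 29.0, so R = 29.0·(cos -3.9°, sin -3.9°) = (28.93, -1.972). ∠ERH = 83.0°, so RH runs at -3.9° + (180° − 83.0°) = 93.10° from the x-axis; with |RH| = 23.2, H = R + 23.2·(cos 93.10°, sin 93.10°) = (27.68, 21.19). The perpendicularity gives HU at right angles to RH; with |HU| = 20.0 on the right of RH, U = H + 20.0·(0.9985, 0.05408) = (47.65, 22.28). Then |EU| = |U − E| = 52.60.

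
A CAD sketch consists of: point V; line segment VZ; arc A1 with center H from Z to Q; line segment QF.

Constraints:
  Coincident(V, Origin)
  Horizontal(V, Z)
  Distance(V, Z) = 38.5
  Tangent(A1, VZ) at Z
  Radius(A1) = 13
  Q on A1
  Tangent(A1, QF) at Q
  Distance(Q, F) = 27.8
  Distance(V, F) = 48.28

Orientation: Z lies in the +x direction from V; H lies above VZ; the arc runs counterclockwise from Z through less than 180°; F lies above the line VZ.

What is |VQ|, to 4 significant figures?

52.20

Checks: |HQ| = 13.00 ✓; ∠(HQ, QF) = 90.00° ✓; |QF| = 27.80 ✓; |VF| = 48.28 ✓.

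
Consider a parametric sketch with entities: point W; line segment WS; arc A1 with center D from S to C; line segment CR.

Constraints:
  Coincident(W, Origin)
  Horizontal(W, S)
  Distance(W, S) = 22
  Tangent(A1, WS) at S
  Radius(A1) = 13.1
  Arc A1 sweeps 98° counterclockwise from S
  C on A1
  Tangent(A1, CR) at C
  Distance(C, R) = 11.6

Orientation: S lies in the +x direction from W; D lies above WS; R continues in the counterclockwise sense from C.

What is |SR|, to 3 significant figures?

28.7

On A1, S sits at bearing -90° from D; a 98° counterclockwise sweep puts C at bearing 8°, so C = D + 13.1·(cos 8°, sin 8°) = (35.0, 14.9). The tangent condition forces DC to be normal to CR, so CR runs along (−sin 8°, cos 8°); with |CR| = 11.6, R = (33.4, 26.4). Then |SR| = |R − S| = 28.7.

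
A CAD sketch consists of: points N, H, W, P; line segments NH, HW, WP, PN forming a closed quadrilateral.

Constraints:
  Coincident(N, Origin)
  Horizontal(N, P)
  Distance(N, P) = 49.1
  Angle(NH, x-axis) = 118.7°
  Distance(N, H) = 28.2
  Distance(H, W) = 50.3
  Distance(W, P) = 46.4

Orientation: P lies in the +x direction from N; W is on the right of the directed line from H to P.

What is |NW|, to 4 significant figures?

22.24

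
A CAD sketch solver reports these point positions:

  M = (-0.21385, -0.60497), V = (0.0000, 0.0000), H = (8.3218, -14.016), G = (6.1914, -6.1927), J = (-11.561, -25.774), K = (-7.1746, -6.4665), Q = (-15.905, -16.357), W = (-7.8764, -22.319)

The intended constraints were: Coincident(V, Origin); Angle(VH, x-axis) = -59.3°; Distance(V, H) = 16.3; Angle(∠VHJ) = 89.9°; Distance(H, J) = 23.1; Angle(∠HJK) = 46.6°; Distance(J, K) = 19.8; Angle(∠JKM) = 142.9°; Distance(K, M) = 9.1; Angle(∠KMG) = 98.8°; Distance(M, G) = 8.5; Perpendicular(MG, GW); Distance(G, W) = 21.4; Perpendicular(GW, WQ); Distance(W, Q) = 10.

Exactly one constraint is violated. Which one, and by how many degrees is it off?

Perpendicular(GW, WQ) — off by 4.50°.

V = (0.00, 0.00) ✓; VH at -59.30° ✓; |VH| = 16.30 ✓; ∠VHJ = 89.90° ✓; |HJ| = 23.10 ✓; ∠HJK = 46.60° ✓; |JK| = 19.80 ✓; ∠JKM = 142.9° ✓; |KM| = 9.100 ✓; ∠KMG = 98.80° ✓; |MG| = 8.500 ✓; ∠(MG, GW) = 90.00° ✓; |GW| = 21.40 ✓; ∠(GW, WQ) = 85.50° ✗; |WQ| = 10.00 ✓.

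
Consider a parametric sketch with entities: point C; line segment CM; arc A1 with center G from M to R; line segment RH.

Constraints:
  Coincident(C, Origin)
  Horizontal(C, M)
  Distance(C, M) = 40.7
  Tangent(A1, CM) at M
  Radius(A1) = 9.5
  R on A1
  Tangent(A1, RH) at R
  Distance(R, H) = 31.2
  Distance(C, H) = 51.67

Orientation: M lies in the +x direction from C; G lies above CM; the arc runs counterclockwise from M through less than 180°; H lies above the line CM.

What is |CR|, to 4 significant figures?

50.83

Checks: C.y = 0.00, M.y = 0.00 ✓; |GM| = 9.500 ✓; |GR| = 9.500 ✓; ∠(GR, RH) = 90.00° ✓; |RH| = 31.20 ✓; |CH| = 51.67 ✓.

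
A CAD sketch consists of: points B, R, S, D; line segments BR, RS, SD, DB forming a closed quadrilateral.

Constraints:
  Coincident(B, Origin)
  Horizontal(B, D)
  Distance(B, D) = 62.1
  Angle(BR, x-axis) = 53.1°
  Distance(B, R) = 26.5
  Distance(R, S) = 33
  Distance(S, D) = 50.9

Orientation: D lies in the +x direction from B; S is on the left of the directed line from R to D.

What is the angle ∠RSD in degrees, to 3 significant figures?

70.9°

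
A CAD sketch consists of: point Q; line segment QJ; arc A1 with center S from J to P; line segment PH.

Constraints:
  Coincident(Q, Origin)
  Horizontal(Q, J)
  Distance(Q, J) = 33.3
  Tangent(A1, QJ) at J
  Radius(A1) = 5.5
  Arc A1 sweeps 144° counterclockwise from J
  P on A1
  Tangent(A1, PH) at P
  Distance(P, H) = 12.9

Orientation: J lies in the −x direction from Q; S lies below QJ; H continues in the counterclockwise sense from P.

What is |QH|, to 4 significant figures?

31.44

On A1, J sits at bearing 90° from S; a 144° counterclockwise sweep puts P at bearing 234°, so P = S + 5.5·(cos 234°, sin 234°) = (-36.53, -9.950). A1 meets PH tangentially, so SP is at right angles to PH, so PH runs along (−sin 234°, cos 234°); with |PH| = 12.9, H = (-26.10, -17.53). Then |QH| = |H − Q| = 31.44.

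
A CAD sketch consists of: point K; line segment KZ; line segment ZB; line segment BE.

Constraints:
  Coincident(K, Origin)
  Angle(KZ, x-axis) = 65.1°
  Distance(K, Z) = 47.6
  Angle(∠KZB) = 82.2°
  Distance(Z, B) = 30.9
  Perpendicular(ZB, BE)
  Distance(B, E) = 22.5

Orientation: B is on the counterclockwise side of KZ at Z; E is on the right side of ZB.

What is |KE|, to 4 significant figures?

73.82

K is at the origin; KZ runs at 65.1° with length 47.6, so Z = 47.6·(cos 65.1°, sin 65.1°) = (20.04, 43.18). ∠KZB = 82.2°, so ZB runs at 65.1° + (180° − 82.2°) = 162.9° from the x-axis; with |ZB| = 30.9, B = Z + 30.9·(cos 162.9°, sin 162.9°) = (-9.493, 52.26). ZB is perpendicular to BE; with |BE| = 22.5 on the right of ZB, E = B + 22.5·(0.2940, 0.9558) = (-2.877, 73.77). Then |KE| = |E − K| = 73.82.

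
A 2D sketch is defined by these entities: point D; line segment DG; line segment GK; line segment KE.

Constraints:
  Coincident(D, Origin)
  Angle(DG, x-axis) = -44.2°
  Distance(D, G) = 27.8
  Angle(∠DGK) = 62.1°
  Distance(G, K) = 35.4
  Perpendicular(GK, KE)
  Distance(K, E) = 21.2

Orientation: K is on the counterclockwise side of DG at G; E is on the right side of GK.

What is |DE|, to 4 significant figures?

50.95

∠DGK = 62.1°, so GK runs at -44.2° + (180° − 62.1°) = 73.70° from the x-axis; with |GK| = 35.4, K = G + 35.4·(cos 73.70°, sin 73.70°) = (29.87, 14.60). The perpendicularity gives KE at right angles to GK; with |KE| = 21.2 on the right of GK, E = K + 21.2·(0.9598, -0.2807) = (50.21, 8.646). Then |DE| = |E − D| = 50.95.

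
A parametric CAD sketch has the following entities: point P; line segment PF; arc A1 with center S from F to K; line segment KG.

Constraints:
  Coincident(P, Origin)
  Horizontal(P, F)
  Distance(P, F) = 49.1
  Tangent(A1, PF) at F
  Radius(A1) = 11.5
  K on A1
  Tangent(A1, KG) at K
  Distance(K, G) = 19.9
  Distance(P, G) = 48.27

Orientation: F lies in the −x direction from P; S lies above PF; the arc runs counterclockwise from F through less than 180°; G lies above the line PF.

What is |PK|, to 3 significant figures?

39.2

Checks: |SK| = 11.50 ✓; ∠(SK, KG) = 90.00° ✓; |KG| = 19.90 ✓; |PG| = 48.27 ✓.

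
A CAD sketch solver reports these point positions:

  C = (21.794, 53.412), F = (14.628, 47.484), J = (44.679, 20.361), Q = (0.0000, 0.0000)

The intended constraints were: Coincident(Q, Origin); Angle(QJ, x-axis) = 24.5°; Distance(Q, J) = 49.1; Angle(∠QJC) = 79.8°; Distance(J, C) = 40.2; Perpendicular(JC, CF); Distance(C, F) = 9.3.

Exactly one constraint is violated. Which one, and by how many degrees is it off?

Perpendicular(JC, CF) — off by 4.90°.

Q = (0.00, 0.00) ✓; QJ at 24.50° ✓; |QJ| = 49.10 ✓; ∠QJC = 79.80° ✓; |JC| = 40.20 ✓; ∠(JC, CF) = 94.90° ✗; |CF| = 9.300 ✓.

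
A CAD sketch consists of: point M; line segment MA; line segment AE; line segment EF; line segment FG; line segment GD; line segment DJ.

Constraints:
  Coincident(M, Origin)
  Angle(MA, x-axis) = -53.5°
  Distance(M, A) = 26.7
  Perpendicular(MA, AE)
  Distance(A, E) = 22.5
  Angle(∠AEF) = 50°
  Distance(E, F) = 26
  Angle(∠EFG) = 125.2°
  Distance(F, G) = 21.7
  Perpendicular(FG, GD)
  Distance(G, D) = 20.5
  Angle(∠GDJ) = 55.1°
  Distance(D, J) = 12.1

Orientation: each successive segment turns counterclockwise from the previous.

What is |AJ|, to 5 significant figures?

7.2342

M is at the origin; MA runs at -53.5° with length 26.7, so A = (15.882, -21.463). MA ⟂ AE, so AE runs at 36.500°; with |AE| = 22.5, E = (33.969, -8.0795). ∠AEF = 50.0° gives EF at 166.50° from the x-axis; with |EF| = 26.0, F = (8.6869, -2.0099). ∠EFG = 125.2° gives FG at -138.70° from the x-axis; with |FG| = 21.7, G = (-7.6155, -16.332). FG ⟂ GD, so GD runs at -48.700°; with |GD| = 20.5, D = (5.9145, -31.733). ∠GDJ = 55.1° gives DJ at 76.200° from the x-axis; with |DJ| = 12.1, J = (8.8008, -19.982). Then |AJ| = |J − A| = 7.2342.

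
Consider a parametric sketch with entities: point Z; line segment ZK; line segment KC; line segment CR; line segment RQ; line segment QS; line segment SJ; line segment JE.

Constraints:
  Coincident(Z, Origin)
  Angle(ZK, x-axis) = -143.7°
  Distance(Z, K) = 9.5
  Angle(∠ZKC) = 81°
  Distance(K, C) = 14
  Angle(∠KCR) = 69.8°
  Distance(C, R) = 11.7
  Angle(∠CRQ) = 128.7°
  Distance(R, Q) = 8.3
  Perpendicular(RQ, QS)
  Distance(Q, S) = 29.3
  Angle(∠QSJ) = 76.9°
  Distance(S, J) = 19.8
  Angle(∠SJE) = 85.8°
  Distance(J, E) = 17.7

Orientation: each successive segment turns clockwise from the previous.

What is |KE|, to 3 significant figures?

13.0

Z is at the origin; ZK runs at -143.7° with length 9.5, so K = (-7.66, -5.62). ∠ZKC = 81.0° gives KC at 117° from the x-axis; with |KC| = 14.0, C = (-14.1, 6.82). ∠KCR = 69.8° gives CR at 7.10° from the x-axis; with |CR| = 11.7, R = (-2.47, 8.26). ∠CRQ = 128.7° gives RQ at -44.2° from the x-axis; with |RQ| = 8.3, Q = (3.48, 2.48). RQ ⟂ QS, so QS runs at -134°; with |QS| = 29.3, S = (-16.9, -18.5). ∠QSJ = 76.9° gives SJ at 123° from the x-axis; with |SJ| = 19.8, J = (-27.6, -1.87). ∠SJE = 85.8° gives JE at 28.5° from the x-axis; with |JE| = 17.7, E = (-12.1, 6.58). Then |KE| = |E − K| = 13.0.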